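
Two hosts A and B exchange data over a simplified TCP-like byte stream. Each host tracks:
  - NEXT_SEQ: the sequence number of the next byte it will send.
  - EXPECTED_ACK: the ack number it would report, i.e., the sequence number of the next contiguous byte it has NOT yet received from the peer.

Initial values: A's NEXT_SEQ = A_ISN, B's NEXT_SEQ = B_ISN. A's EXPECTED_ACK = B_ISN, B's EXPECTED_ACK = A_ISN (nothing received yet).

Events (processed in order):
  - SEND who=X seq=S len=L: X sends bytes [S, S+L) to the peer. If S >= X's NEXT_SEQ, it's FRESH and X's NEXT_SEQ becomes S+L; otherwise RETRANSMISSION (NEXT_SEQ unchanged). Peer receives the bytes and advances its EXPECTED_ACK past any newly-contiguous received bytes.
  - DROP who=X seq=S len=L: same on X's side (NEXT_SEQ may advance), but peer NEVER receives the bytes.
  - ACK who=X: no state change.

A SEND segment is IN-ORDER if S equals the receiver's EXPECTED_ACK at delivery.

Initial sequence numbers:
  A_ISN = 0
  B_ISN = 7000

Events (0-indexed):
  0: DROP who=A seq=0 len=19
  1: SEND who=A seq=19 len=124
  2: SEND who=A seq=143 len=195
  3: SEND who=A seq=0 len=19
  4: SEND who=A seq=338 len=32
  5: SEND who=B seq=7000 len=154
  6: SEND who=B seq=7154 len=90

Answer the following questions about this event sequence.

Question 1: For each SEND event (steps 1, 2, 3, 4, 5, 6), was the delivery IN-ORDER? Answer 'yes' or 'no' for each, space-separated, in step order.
Answer: no no yes yes yes yes

Derivation:
Step 1: SEND seq=19 -> out-of-order
Step 2: SEND seq=143 -> out-of-order
Step 3: SEND seq=0 -> in-order
Step 4: SEND seq=338 -> in-order
Step 5: SEND seq=7000 -> in-order
Step 6: SEND seq=7154 -> in-order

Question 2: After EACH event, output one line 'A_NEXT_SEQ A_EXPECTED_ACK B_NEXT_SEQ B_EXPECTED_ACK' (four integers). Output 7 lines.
19 7000 7000 0
143 7000 7000 0
338 7000 7000 0
338 7000 7000 338
370 7000 7000 370
370 7154 7154 370
370 7244 7244 370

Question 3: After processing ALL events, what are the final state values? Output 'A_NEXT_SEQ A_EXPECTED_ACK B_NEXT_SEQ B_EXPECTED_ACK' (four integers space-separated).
After event 0: A_seq=19 A_ack=7000 B_seq=7000 B_ack=0
After event 1: A_seq=143 A_ack=7000 B_seq=7000 B_ack=0
After event 2: A_seq=338 A_ack=7000 B_seq=7000 B_ack=0
After event 3: A_seq=338 A_ack=7000 B_seq=7000 B_ack=338
After event 4: A_seq=370 A_ack=7000 B_seq=7000 B_ack=370
After event 5: A_seq=370 A_ack=7154 B_seq=7154 B_ack=370
After event 6: A_seq=370 A_ack=7244 B_seq=7244 B_ack=370

Answer: 370 7244 7244 370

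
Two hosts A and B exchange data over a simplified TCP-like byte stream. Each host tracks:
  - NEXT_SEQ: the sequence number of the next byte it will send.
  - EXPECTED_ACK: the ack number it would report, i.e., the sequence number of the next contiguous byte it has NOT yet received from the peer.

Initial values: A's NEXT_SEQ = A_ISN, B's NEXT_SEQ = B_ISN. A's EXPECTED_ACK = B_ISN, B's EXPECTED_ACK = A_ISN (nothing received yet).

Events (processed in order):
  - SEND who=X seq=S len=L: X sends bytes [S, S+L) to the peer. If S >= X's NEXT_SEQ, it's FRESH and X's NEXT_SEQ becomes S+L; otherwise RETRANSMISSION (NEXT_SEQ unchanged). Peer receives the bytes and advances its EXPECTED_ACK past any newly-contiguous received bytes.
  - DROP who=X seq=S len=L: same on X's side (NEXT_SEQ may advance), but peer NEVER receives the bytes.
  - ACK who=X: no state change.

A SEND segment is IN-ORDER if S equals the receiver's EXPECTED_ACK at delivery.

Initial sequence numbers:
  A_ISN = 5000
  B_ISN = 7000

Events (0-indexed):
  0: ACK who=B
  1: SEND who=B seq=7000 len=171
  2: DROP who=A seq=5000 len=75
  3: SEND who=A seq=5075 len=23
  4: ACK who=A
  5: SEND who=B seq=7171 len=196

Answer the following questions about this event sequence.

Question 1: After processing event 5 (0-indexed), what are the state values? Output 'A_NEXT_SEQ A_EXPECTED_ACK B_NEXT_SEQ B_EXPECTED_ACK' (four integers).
After event 0: A_seq=5000 A_ack=7000 B_seq=7000 B_ack=5000
After event 1: A_seq=5000 A_ack=7171 B_seq=7171 B_ack=5000
After event 2: A_seq=5075 A_ack=7171 B_seq=7171 B_ack=5000
After event 3: A_seq=5098 A_ack=7171 B_seq=7171 B_ack=5000
After event 4: A_seq=5098 A_ack=7171 B_seq=7171 B_ack=5000
After event 5: A_seq=5098 A_ack=7367 B_seq=7367 B_ack=5000

5098 7367 7367 5000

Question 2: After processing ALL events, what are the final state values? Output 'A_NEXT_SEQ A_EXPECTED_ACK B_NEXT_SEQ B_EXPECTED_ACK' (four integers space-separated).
After event 0: A_seq=5000 A_ack=7000 B_seq=7000 B_ack=5000
After event 1: A_seq=5000 A_ack=7171 B_seq=7171 B_ack=5000
After event 2: A_seq=5075 A_ack=7171 B_seq=7171 B_ack=5000
After event 3: A_seq=5098 A_ack=7171 B_seq=7171 B_ack=5000
After event 4: A_seq=5098 A_ack=7171 B_seq=7171 B_ack=5000
After event 5: A_seq=5098 A_ack=7367 B_seq=7367 B_ack=5000

Answer: 5098 7367 7367 5000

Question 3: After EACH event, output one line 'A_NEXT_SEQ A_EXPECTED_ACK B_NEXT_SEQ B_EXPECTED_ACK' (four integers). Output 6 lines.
5000 7000 7000 5000
5000 7171 7171 5000
5075 7171 7171 5000
5098 7171 7171 5000
5098 7171 7171 5000
5098 7367 7367 5000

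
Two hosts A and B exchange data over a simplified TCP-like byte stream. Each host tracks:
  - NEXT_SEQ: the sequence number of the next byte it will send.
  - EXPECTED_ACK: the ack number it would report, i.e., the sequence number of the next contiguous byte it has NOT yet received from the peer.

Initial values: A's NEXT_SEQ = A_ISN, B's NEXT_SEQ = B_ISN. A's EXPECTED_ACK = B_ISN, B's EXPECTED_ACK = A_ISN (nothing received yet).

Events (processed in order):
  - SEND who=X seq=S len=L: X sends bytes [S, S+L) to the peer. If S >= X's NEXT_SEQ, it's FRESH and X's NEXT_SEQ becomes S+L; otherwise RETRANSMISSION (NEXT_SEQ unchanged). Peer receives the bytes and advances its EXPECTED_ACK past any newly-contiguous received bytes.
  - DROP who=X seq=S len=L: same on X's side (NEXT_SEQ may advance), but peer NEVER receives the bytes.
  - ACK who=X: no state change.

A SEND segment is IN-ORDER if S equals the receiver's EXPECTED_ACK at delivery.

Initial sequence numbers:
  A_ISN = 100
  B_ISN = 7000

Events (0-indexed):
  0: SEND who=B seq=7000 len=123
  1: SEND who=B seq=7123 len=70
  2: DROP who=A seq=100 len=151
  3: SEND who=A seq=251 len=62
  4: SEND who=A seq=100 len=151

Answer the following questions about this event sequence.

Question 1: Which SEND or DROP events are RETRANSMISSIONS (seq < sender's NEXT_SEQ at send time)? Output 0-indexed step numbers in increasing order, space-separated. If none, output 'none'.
Step 0: SEND seq=7000 -> fresh
Step 1: SEND seq=7123 -> fresh
Step 2: DROP seq=100 -> fresh
Step 3: SEND seq=251 -> fresh
Step 4: SEND seq=100 -> retransmit

Answer: 4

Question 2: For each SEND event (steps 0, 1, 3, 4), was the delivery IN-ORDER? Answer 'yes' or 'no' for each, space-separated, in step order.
Step 0: SEND seq=7000 -> in-order
Step 1: SEND seq=7123 -> in-order
Step 3: SEND seq=251 -> out-of-order
Step 4: SEND seq=100 -> in-order

Answer: yes yes no yes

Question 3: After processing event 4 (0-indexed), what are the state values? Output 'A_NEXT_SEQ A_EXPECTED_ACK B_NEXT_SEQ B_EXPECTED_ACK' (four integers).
After event 0: A_seq=100 A_ack=7123 B_seq=7123 B_ack=100
After event 1: A_seq=100 A_ack=7193 B_seq=7193 B_ack=100
After event 2: A_seq=251 A_ack=7193 B_seq=7193 B_ack=100
After event 3: A_seq=313 A_ack=7193 B_seq=7193 B_ack=100
After event 4: A_seq=313 A_ack=7193 B_seq=7193 B_ack=313

313 7193 7193 313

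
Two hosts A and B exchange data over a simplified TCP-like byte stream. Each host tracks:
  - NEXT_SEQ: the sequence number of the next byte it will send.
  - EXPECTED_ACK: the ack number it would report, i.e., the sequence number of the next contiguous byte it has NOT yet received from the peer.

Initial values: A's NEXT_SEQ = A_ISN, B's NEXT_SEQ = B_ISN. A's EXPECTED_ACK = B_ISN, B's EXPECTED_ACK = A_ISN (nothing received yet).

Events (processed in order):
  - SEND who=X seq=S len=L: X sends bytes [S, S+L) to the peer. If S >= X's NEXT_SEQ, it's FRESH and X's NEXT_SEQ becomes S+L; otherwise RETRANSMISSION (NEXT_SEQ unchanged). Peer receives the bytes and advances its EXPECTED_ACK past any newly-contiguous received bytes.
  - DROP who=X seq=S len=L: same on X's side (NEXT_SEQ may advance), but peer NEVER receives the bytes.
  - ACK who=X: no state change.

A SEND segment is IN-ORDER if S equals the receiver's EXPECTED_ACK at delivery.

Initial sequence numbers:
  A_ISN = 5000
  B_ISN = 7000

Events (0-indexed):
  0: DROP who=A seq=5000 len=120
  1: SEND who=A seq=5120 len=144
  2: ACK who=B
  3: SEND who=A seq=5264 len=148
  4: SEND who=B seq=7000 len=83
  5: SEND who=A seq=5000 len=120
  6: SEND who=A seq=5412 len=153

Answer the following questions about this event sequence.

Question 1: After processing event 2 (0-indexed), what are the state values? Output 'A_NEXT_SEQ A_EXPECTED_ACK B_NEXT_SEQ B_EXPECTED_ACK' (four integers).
After event 0: A_seq=5120 A_ack=7000 B_seq=7000 B_ack=5000
After event 1: A_seq=5264 A_ack=7000 B_seq=7000 B_ack=5000
After event 2: A_seq=5264 A_ack=7000 B_seq=7000 B_ack=5000

5264 7000 7000 5000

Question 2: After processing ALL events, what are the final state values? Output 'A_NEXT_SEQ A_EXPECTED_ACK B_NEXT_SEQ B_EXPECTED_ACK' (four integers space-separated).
After event 0: A_seq=5120 A_ack=7000 B_seq=7000 B_ack=5000
After event 1: A_seq=5264 A_ack=7000 B_seq=7000 B_ack=5000
After event 2: A_seq=5264 A_ack=7000 B_seq=7000 B_ack=5000
After event 3: A_seq=5412 A_ack=7000 B_seq=7000 B_ack=5000
After event 4: A_seq=5412 A_ack=7083 B_seq=7083 B_ack=5000
After event 5: A_seq=5412 A_ack=7083 B_seq=7083 B_ack=5412
After event 6: A_seq=5565 A_ack=7083 B_seq=7083 B_ack=5565

Answer: 5565 7083 7083 5565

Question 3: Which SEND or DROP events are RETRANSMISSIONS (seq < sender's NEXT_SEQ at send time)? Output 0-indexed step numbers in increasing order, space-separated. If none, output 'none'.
Step 0: DROP seq=5000 -> fresh
Step 1: SEND seq=5120 -> fresh
Step 3: SEND seq=5264 -> fresh
Step 4: SEND seq=7000 -> fresh
Step 5: SEND seq=5000 -> retransmit
Step 6: SEND seq=5412 -> fresh

Answer: 5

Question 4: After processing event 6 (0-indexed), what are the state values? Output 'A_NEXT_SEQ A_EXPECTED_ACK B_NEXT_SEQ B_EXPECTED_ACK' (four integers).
After event 0: A_seq=5120 A_ack=7000 B_seq=7000 B_ack=5000
After event 1: A_seq=5264 A_ack=7000 B_seq=7000 B_ack=5000
After event 2: A_seq=5264 A_ack=7000 B_seq=7000 B_ack=5000
After event 3: A_seq=5412 A_ack=7000 B_seq=7000 B_ack=5000
After event 4: A_seq=5412 A_ack=7083 B_seq=7083 B_ack=5000
After event 5: A_seq=5412 A_ack=7083 B_seq=7083 B_ack=5412
After event 6: A_seq=5565 A_ack=7083 B_seq=7083 B_ack=5565

5565 7083 7083 5565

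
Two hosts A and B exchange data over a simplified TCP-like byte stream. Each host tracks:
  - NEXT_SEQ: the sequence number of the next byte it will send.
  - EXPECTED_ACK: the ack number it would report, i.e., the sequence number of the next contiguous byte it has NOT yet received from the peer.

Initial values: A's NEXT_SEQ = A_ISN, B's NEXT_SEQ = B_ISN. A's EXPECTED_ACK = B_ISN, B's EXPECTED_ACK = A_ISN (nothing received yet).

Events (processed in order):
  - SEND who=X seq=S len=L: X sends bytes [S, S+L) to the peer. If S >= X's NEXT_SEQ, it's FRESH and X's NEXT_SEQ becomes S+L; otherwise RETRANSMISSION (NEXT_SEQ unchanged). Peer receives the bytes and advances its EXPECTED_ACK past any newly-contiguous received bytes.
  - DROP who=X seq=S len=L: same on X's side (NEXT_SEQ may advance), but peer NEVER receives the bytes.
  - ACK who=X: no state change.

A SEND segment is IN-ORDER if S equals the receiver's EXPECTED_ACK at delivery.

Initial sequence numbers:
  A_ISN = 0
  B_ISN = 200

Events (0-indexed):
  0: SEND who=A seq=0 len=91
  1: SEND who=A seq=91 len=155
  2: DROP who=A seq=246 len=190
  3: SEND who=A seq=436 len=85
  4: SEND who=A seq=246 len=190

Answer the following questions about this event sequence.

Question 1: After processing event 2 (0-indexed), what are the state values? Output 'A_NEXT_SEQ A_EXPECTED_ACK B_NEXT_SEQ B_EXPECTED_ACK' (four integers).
After event 0: A_seq=91 A_ack=200 B_seq=200 B_ack=91
After event 1: A_seq=246 A_ack=200 B_seq=200 B_ack=246
After event 2: A_seq=436 A_ack=200 B_seq=200 B_ack=246

436 200 200 246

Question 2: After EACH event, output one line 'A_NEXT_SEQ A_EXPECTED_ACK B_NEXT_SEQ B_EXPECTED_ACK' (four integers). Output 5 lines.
91 200 200 91
246 200 200 246
436 200 200 246
521 200 200 246
521 200 200 521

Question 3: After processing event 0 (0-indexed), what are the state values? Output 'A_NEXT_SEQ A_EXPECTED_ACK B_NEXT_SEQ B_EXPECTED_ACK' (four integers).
After event 0: A_seq=91 A_ack=200 B_seq=200 B_ack=91

91 200 200 91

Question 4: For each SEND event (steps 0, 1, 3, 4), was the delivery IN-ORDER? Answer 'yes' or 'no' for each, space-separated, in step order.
Step 0: SEND seq=0 -> in-order
Step 1: SEND seq=91 -> in-order
Step 3: SEND seq=436 -> out-of-order
Step 4: SEND seq=246 -> in-order

Answer: yes yes no yes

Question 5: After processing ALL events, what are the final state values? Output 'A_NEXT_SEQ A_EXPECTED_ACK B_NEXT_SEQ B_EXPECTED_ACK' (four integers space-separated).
After event 0: A_seq=91 A_ack=200 B_seq=200 B_ack=91
After event 1: A_seq=246 A_ack=200 B_seq=200 B_ack=246
After event 2: A_seq=436 A_ack=200 B_seq=200 B_ack=246
After event 3: A_seq=521 A_ack=200 B_seq=200 B_ack=246
After event 4: A_seq=521 A_ack=200 B_seq=200 B_ack=521

Answer: 521 200 200 521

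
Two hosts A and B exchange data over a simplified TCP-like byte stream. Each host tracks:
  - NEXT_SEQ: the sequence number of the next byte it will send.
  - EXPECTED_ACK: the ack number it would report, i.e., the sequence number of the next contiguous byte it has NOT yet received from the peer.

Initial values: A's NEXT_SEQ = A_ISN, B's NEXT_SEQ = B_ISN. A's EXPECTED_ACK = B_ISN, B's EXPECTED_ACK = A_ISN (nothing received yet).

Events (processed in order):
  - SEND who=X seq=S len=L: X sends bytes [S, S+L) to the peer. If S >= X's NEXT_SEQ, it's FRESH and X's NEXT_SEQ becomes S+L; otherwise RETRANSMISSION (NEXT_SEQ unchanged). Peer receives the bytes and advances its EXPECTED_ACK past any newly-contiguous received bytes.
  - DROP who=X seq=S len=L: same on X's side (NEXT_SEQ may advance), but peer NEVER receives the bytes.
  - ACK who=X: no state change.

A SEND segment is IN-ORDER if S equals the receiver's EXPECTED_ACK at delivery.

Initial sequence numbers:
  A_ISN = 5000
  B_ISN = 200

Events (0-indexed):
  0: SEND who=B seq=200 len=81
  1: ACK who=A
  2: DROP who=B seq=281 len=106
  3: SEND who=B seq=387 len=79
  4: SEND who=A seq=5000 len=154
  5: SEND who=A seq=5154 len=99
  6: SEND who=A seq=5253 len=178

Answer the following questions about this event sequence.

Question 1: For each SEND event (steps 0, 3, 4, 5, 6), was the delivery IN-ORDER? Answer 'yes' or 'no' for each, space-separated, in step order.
Step 0: SEND seq=200 -> in-order
Step 3: SEND seq=387 -> out-of-order
Step 4: SEND seq=5000 -> in-order
Step 5: SEND seq=5154 -> in-order
Step 6: SEND seq=5253 -> in-order

Answer: yes no yes yes yes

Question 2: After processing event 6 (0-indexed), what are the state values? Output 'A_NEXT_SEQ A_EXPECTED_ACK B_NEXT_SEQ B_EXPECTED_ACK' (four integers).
After event 0: A_seq=5000 A_ack=281 B_seq=281 B_ack=5000
After event 1: A_seq=5000 A_ack=281 B_seq=281 B_ack=5000
After event 2: A_seq=5000 A_ack=281 B_seq=387 B_ack=5000
After event 3: A_seq=5000 A_ack=281 B_seq=466 B_ack=5000
After event 4: A_seq=5154 A_ack=281 B_seq=466 B_ack=5154
After event 5: A_seq=5253 A_ack=281 B_seq=466 B_ack=5253
After event 6: A_seq=5431 A_ack=281 B_seq=466 B_ack=5431

5431 281 466 5431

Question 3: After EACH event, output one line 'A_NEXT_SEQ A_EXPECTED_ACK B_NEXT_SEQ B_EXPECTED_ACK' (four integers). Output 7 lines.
5000 281 281 5000
5000 281 281 5000
5000 281 387 5000
5000 281 466 5000
5154 281 466 5154
5253 281 466 5253
5431 281 466 5431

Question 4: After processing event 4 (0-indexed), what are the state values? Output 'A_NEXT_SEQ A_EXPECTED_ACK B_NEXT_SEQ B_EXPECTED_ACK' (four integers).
After event 0: A_seq=5000 A_ack=281 B_seq=281 B_ack=5000
After event 1: A_seq=5000 A_ack=281 B_seq=281 B_ack=5000
After event 2: A_seq=5000 A_ack=281 B_seq=387 B_ack=5000
After event 3: A_seq=5000 A_ack=281 B_seq=466 B_ack=5000
After event 4: A_seq=5154 A_ack=281 B_seq=466 B_ack=5154

5154 281 466 5154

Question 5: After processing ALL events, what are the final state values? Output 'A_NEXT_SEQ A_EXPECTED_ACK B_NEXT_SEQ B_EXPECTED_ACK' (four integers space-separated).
Answer: 5431 281 466 5431

Derivation:
After event 0: A_seq=5000 A_ack=281 B_seq=281 B_ack=5000
After event 1: A_seq=5000 A_ack=281 B_seq=281 B_ack=5000
After event 2: A_seq=5000 A_ack=281 B_seq=387 B_ack=5000
After event 3: A_seq=5000 A_ack=281 B_seq=466 B_ack=5000
After event 4: A_seq=5154 A_ack=281 B_seq=466 B_ack=5154
After event 5: A_seq=5253 A_ack=281 B_seq=466 B_ack=5253
After event 6: A_seq=5431 A_ack=281 B_seq=466 B_ack=5431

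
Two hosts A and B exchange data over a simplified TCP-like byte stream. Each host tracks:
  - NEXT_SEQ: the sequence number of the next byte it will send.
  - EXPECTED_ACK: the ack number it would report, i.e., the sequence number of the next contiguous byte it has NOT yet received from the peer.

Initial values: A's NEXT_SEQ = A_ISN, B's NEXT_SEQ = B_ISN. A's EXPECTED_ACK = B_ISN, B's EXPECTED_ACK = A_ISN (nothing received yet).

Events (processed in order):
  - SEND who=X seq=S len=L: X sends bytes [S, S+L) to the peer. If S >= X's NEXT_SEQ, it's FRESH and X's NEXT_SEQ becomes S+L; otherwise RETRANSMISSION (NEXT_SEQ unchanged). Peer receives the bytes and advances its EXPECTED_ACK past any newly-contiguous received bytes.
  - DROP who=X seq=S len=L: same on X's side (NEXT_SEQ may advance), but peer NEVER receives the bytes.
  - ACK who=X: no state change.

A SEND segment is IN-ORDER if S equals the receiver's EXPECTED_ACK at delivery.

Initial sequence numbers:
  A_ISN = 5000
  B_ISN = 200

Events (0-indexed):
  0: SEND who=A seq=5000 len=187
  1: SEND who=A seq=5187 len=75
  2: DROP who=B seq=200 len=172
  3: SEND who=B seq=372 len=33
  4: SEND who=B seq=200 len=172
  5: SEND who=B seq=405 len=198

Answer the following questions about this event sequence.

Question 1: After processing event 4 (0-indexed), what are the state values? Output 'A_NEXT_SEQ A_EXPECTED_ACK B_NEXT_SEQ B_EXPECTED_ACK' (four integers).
After event 0: A_seq=5187 A_ack=200 B_seq=200 B_ack=5187
After event 1: A_seq=5262 A_ack=200 B_seq=200 B_ack=5262
After event 2: A_seq=5262 A_ack=200 B_seq=372 B_ack=5262
After event 3: A_seq=5262 A_ack=200 B_seq=405 B_ack=5262
After event 4: A_seq=5262 A_ack=405 B_seq=405 B_ack=5262

5262 405 405 5262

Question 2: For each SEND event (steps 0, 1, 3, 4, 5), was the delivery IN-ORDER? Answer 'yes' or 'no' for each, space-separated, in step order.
Answer: yes yes no yes yes

Derivation:
Step 0: SEND seq=5000 -> in-order
Step 1: SEND seq=5187 -> in-order
Step 3: SEND seq=372 -> out-of-order
Step 4: SEND seq=200 -> in-order
Step 5: SEND seq=405 -> in-order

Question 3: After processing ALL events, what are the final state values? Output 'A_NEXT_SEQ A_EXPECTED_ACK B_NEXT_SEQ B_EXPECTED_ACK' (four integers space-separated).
After event 0: A_seq=5187 A_ack=200 B_seq=200 B_ack=5187
After event 1: A_seq=5262 A_ack=200 B_seq=200 B_ack=5262
After event 2: A_seq=5262 A_ack=200 B_seq=372 B_ack=5262
After event 3: A_seq=5262 A_ack=200 B_seq=405 B_ack=5262
After event 4: A_seq=5262 A_ack=405 B_seq=405 B_ack=5262
After event 5: A_seq=5262 A_ack=603 B_seq=603 B_ack=5262

Answer: 5262 603 603 5262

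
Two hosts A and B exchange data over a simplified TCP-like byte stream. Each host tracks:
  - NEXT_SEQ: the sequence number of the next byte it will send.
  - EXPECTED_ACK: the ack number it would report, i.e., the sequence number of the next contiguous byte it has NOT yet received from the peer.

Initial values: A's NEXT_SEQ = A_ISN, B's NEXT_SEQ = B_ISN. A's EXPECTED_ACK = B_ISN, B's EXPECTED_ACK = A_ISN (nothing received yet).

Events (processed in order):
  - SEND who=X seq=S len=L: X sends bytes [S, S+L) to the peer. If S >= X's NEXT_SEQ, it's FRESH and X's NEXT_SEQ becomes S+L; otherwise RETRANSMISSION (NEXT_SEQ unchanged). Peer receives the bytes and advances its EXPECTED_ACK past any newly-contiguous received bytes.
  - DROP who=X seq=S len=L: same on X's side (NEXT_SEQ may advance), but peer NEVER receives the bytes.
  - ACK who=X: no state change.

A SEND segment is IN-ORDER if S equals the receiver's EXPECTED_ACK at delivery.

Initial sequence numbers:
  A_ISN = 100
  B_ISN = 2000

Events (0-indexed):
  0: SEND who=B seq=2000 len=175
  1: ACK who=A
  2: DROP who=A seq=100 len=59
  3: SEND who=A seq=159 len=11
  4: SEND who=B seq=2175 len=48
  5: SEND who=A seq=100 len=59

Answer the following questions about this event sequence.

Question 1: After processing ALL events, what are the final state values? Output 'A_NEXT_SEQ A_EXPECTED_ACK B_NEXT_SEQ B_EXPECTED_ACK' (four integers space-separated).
After event 0: A_seq=100 A_ack=2175 B_seq=2175 B_ack=100
After event 1: A_seq=100 A_ack=2175 B_seq=2175 B_ack=100
After event 2: A_seq=159 A_ack=2175 B_seq=2175 B_ack=100
After event 3: A_seq=170 A_ack=2175 B_seq=2175 B_ack=100
After event 4: A_seq=170 A_ack=2223 B_seq=2223 B_ack=100
After event 5: A_seq=170 A_ack=2223 B_seq=2223 B_ack=170

Answer: 170 2223 2223 170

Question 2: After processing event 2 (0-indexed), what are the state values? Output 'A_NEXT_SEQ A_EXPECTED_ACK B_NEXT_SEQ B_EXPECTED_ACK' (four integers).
After event 0: A_seq=100 A_ack=2175 B_seq=2175 B_ack=100
After event 1: A_seq=100 A_ack=2175 B_seq=2175 B_ack=100
After event 2: A_seq=159 A_ack=2175 B_seq=2175 B_ack=100

159 2175 2175 100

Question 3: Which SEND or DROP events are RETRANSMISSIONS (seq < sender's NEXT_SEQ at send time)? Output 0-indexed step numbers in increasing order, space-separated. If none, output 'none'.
Answer: 5

Derivation:
Step 0: SEND seq=2000 -> fresh
Step 2: DROP seq=100 -> fresh
Step 3: SEND seq=159 -> fresh
Step 4: SEND seq=2175 -> fresh
Step 5: SEND seq=100 -> retransmit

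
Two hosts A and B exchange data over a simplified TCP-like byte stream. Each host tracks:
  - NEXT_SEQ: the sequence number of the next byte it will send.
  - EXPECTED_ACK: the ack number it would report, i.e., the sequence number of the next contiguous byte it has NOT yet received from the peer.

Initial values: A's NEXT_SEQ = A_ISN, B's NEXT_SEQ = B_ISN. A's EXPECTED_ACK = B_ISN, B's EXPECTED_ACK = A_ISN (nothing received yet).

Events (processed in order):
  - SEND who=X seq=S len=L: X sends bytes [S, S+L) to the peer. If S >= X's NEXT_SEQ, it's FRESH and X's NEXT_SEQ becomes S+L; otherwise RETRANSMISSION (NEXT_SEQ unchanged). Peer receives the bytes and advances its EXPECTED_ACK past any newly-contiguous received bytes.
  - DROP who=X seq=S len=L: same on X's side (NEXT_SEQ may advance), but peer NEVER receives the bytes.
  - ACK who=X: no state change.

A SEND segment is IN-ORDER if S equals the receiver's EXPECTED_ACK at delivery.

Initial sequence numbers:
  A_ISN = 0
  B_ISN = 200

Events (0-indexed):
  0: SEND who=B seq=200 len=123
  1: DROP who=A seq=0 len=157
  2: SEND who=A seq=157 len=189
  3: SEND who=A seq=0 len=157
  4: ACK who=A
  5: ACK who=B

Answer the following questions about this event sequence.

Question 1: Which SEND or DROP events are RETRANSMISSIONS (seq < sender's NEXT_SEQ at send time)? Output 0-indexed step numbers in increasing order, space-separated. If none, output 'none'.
Step 0: SEND seq=200 -> fresh
Step 1: DROP seq=0 -> fresh
Step 2: SEND seq=157 -> fresh
Step 3: SEND seq=0 -> retransmit

Answer: 3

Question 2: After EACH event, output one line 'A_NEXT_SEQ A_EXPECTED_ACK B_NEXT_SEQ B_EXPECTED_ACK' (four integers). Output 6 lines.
0 323 323 0
157 323 323 0
346 323 323 0
346 323 323 346
346 323 323 346
346 323 323 346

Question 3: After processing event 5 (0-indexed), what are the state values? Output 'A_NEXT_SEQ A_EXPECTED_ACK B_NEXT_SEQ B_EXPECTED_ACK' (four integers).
After event 0: A_seq=0 A_ack=323 B_seq=323 B_ack=0
After event 1: A_seq=157 A_ack=323 B_seq=323 B_ack=0
After event 2: A_seq=346 A_ack=323 B_seq=323 B_ack=0
After event 3: A_seq=346 A_ack=323 B_seq=323 B_ack=346
After event 4: A_seq=346 A_ack=323 B_seq=323 B_ack=346
After event 5: A_seq=346 A_ack=323 B_seq=323 B_ack=346

346 323 323 346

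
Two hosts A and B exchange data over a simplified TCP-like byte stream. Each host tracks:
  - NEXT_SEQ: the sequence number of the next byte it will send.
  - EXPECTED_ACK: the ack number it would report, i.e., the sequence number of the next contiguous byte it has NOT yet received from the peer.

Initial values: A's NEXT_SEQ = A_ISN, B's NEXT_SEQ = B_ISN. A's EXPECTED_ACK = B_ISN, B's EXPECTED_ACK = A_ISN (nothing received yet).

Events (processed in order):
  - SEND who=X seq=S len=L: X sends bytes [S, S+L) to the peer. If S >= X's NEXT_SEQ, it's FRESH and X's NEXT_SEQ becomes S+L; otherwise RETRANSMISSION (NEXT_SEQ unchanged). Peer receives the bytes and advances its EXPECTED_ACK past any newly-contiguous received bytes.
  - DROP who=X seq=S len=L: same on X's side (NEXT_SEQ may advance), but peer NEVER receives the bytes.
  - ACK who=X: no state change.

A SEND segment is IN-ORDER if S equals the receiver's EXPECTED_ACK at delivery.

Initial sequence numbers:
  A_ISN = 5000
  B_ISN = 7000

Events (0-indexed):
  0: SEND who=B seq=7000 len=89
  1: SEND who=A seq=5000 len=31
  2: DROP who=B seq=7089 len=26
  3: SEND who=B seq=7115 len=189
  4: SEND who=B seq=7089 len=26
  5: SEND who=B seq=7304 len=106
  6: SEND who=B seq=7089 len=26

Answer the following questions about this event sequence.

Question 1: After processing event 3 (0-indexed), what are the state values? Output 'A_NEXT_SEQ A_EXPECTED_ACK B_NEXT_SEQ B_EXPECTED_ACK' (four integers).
After event 0: A_seq=5000 A_ack=7089 B_seq=7089 B_ack=5000
After event 1: A_seq=5031 A_ack=7089 B_seq=7089 B_ack=5031
After event 2: A_seq=5031 A_ack=7089 B_seq=7115 B_ack=5031
After event 3: A_seq=5031 A_ack=7089 B_seq=7304 B_ack=5031

5031 7089 7304 5031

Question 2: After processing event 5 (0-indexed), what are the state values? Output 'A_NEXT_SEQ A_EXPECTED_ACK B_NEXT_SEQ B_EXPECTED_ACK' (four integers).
After event 0: A_seq=5000 A_ack=7089 B_seq=7089 B_ack=5000
After event 1: A_seq=5031 A_ack=7089 B_seq=7089 B_ack=5031
After event 2: A_seq=5031 A_ack=7089 B_seq=7115 B_ack=5031
After event 3: A_seq=5031 A_ack=7089 B_seq=7304 B_ack=5031
After event 4: A_seq=5031 A_ack=7304 B_seq=7304 B_ack=5031
After event 5: A_seq=5031 A_ack=7410 B_seq=7410 B_ack=5031

5031 7410 7410 5031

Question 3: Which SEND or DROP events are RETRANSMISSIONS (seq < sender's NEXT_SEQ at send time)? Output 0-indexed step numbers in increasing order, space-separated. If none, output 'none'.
Answer: 4 6

Derivation:
Step 0: SEND seq=7000 -> fresh
Step 1: SEND seq=5000 -> fresh
Step 2: DROP seq=7089 -> fresh
Step 3: SEND seq=7115 -> fresh
Step 4: SEND seq=7089 -> retransmit
Step 5: SEND seq=7304 -> fresh
Step 6: SEND seq=7089 -> retransmit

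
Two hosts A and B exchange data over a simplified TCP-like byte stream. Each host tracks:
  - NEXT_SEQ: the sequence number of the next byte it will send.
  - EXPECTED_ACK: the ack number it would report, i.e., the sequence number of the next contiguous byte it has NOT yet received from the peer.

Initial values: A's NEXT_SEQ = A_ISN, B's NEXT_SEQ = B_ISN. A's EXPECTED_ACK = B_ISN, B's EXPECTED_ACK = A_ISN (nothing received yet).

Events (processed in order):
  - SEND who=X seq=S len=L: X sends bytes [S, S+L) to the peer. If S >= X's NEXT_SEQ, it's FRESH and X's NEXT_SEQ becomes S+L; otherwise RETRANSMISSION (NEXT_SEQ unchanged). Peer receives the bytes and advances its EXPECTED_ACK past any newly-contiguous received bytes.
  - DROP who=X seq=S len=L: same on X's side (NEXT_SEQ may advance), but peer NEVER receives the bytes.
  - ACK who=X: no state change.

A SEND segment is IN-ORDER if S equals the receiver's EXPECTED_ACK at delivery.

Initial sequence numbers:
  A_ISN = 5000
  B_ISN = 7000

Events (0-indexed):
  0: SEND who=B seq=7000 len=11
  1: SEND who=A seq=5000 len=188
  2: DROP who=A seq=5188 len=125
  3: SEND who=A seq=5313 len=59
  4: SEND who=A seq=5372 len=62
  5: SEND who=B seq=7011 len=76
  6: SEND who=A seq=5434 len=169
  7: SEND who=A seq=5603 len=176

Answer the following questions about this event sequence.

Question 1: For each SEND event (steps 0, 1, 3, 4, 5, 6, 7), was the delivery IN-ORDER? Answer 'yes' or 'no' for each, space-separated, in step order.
Step 0: SEND seq=7000 -> in-order
Step 1: SEND seq=5000 -> in-order
Step 3: SEND seq=5313 -> out-of-order
Step 4: SEND seq=5372 -> out-of-order
Step 5: SEND seq=7011 -> in-order
Step 6: SEND seq=5434 -> out-of-order
Step 7: SEND seq=5603 -> out-of-order

Answer: yes yes no no yes no no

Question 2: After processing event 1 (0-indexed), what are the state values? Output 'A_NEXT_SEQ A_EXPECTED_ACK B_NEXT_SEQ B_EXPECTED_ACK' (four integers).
After event 0: A_seq=5000 A_ack=7011 B_seq=7011 B_ack=5000
After event 1: A_seq=5188 A_ack=7011 B_seq=7011 B_ack=5188

5188 7011 7011 5188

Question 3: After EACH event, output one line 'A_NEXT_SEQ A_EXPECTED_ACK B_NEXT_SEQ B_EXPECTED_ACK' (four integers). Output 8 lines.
5000 7011 7011 5000
5188 7011 7011 5188
5313 7011 7011 5188
5372 7011 7011 5188
5434 7011 7011 5188
5434 7087 7087 5188
5603 7087 7087 5188
5779 7087 7087 5188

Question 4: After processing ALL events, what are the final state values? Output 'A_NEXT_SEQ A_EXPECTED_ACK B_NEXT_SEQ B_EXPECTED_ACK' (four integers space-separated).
Answer: 5779 7087 7087 5188

Derivation:
After event 0: A_seq=5000 A_ack=7011 B_seq=7011 B_ack=5000
After event 1: A_seq=5188 A_ack=7011 B_seq=7011 B_ack=5188
After event 2: A_seq=5313 A_ack=7011 B_seq=7011 B_ack=5188
After event 3: A_seq=5372 A_ack=7011 B_seq=7011 B_ack=5188
After event 4: A_seq=5434 A_ack=7011 B_seq=7011 B_ack=5188
After event 5: A_seq=5434 A_ack=7087 B_seq=7087 B_ack=5188
After event 6: A_seq=5603 A_ack=7087 B_seq=7087 B_ack=5188
After event 7: A_seq=5779 A_ack=7087 B_seq=7087 B_ack=5188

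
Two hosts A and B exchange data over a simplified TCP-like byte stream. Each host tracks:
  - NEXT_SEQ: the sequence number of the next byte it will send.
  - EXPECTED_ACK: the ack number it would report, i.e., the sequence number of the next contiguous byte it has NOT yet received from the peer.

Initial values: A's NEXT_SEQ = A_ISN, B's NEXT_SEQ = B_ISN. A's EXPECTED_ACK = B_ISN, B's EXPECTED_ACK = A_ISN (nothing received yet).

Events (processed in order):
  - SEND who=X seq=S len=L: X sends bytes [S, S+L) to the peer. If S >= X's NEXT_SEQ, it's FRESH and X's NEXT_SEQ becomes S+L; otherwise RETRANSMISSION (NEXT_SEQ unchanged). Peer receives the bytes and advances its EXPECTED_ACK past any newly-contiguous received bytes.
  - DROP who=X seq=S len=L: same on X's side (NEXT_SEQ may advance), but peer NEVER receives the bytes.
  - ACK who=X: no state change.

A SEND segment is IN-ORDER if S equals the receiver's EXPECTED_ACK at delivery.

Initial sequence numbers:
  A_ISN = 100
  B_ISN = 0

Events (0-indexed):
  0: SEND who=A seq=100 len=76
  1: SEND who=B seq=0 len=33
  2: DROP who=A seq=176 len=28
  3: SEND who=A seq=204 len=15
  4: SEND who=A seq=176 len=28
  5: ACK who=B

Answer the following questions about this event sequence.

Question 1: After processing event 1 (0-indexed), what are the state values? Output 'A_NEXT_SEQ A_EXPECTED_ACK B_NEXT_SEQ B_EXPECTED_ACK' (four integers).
After event 0: A_seq=176 A_ack=0 B_seq=0 B_ack=176
After event 1: A_seq=176 A_ack=33 B_seq=33 B_ack=176

176 33 33 176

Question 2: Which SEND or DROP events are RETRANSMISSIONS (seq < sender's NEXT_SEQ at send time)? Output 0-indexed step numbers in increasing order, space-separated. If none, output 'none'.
Answer: 4

Derivation:
Step 0: SEND seq=100 -> fresh
Step 1: SEND seq=0 -> fresh
Step 2: DROP seq=176 -> fresh
Step 3: SEND seq=204 -> fresh
Step 4: SEND seq=176 -> retransmit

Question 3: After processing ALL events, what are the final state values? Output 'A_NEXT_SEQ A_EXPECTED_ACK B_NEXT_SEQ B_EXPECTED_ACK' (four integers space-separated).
Answer: 219 33 33 219

Derivation:
After event 0: A_seq=176 A_ack=0 B_seq=0 B_ack=176
After event 1: A_seq=176 A_ack=33 B_seq=33 B_ack=176
After event 2: A_seq=204 A_ack=33 B_seq=33 B_ack=176
After event 3: A_seq=219 A_ack=33 B_seq=33 B_ack=176
After event 4: A_seq=219 A_ack=33 B_seq=33 B_ack=219
After event 5: A_seq=219 A_ack=33 B_seq=33 B_ack=219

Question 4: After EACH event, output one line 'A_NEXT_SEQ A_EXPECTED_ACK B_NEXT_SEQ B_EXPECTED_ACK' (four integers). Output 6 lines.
176 0 0 176
176 33 33 176
204 33 33 176
219 33 33 176
219 33 33 219
219 33 33 219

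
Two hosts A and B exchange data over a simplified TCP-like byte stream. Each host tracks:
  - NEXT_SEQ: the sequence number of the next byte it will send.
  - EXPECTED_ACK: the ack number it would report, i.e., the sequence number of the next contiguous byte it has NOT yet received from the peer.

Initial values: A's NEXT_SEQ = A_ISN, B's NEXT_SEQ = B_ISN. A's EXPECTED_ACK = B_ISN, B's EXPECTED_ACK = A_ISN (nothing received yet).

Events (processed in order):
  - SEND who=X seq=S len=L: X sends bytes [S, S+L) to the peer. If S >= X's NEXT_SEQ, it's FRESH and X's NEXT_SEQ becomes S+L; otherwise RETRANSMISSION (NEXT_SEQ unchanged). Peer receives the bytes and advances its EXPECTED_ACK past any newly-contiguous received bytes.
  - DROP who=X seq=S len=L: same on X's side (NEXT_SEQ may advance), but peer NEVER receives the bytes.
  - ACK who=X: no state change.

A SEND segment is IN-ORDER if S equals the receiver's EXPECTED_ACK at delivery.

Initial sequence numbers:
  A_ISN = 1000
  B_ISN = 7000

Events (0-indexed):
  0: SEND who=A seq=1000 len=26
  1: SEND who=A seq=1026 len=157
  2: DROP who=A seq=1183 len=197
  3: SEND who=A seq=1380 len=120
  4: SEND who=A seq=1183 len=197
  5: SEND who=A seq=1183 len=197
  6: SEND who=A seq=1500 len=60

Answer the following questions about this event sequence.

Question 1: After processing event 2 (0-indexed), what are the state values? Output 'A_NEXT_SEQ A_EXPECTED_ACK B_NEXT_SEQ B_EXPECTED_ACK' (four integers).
After event 0: A_seq=1026 A_ack=7000 B_seq=7000 B_ack=1026
After event 1: A_seq=1183 A_ack=7000 B_seq=7000 B_ack=1183
After event 2: A_seq=1380 A_ack=7000 B_seq=7000 B_ack=1183

1380 7000 7000 1183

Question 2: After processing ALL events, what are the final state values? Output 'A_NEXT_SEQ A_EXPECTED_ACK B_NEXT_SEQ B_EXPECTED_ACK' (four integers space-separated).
After event 0: A_seq=1026 A_ack=7000 B_seq=7000 B_ack=1026
After event 1: A_seq=1183 A_ack=7000 B_seq=7000 B_ack=1183
After event 2: A_seq=1380 A_ack=7000 B_seq=7000 B_ack=1183
After event 3: A_seq=1500 A_ack=7000 B_seq=7000 B_ack=1183
After event 4: A_seq=1500 A_ack=7000 B_seq=7000 B_ack=1500
After event 5: A_seq=1500 A_ack=7000 B_seq=7000 B_ack=1500
After event 6: A_seq=1560 A_ack=7000 B_seq=7000 B_ack=1560

Answer: 1560 7000 7000 1560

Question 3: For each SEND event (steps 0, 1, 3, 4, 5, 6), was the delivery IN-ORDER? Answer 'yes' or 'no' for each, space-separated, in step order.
Step 0: SEND seq=1000 -> in-order
Step 1: SEND seq=1026 -> in-order
Step 3: SEND seq=1380 -> out-of-order
Step 4: SEND seq=1183 -> in-order
Step 5: SEND seq=1183 -> out-of-order
Step 6: SEND seq=1500 -> in-order

Answer: yes yes no yes no yes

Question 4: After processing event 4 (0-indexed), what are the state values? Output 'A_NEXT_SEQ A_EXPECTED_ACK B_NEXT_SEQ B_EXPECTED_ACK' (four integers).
After event 0: A_seq=1026 A_ack=7000 B_seq=7000 B_ack=1026
After event 1: A_seq=1183 A_ack=7000 B_seq=7000 B_ack=1183
After event 2: A_seq=1380 A_ack=7000 B_seq=7000 B_ack=1183
After event 3: A_seq=1500 A_ack=7000 B_seq=7000 B_ack=1183
After event 4: A_seq=1500 A_ack=7000 B_seq=7000 B_ack=1500

1500 7000 7000 1500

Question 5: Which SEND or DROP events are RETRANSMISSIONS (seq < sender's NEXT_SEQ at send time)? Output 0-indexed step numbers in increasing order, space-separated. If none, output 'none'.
Step 0: SEND seq=1000 -> fresh
Step 1: SEND seq=1026 -> fresh
Step 2: DROP seq=1183 -> fresh
Step 3: SEND seq=1380 -> fresh
Step 4: SEND seq=1183 -> retransmit
Step 5: SEND seq=1183 -> retransmit
Step 6: SEND seq=1500 -> fresh

Answer: 4 5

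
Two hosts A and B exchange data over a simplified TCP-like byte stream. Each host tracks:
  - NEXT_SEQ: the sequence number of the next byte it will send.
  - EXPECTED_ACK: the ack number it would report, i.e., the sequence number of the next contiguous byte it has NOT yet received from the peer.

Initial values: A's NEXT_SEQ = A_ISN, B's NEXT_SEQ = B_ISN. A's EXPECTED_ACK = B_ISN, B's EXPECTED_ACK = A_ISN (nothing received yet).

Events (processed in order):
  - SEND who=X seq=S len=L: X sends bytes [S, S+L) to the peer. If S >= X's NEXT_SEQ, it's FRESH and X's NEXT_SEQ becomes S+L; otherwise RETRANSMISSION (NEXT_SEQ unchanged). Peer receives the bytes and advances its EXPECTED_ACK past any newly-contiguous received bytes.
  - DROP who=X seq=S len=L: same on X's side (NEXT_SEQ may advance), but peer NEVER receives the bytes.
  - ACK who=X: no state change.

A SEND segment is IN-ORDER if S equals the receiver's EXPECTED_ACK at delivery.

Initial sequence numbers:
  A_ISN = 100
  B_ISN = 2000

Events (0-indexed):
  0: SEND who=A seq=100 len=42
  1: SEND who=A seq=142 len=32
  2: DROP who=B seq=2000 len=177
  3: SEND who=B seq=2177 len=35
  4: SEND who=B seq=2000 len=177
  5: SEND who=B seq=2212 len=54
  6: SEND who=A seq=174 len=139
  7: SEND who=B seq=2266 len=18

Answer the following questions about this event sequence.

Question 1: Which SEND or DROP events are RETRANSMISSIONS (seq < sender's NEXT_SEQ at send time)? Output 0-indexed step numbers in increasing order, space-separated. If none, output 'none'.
Step 0: SEND seq=100 -> fresh
Step 1: SEND seq=142 -> fresh
Step 2: DROP seq=2000 -> fresh
Step 3: SEND seq=2177 -> fresh
Step 4: SEND seq=2000 -> retransmit
Step 5: SEND seq=2212 -> fresh
Step 6: SEND seq=174 -> fresh
Step 7: SEND seq=2266 -> fresh

Answer: 4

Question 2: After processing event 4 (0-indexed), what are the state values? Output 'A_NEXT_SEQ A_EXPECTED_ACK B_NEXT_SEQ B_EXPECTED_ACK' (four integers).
After event 0: A_seq=142 A_ack=2000 B_seq=2000 B_ack=142
After event 1: A_seq=174 A_ack=2000 B_seq=2000 B_ack=174
After event 2: A_seq=174 A_ack=2000 B_seq=2177 B_ack=174
After event 3: A_seq=174 A_ack=2000 B_seq=2212 B_ack=174
After event 4: A_seq=174 A_ack=2212 B_seq=2212 B_ack=174

174 2212 2212 174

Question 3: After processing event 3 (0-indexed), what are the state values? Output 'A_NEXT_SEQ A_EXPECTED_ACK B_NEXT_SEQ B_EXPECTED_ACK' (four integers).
After event 0: A_seq=142 A_ack=2000 B_seq=2000 B_ack=142
After event 1: A_seq=174 A_ack=2000 B_seq=2000 B_ack=174
After event 2: A_seq=174 A_ack=2000 B_seq=2177 B_ack=174
After event 3: A_seq=174 A_ack=2000 B_seq=2212 B_ack=174

174 2000 2212 174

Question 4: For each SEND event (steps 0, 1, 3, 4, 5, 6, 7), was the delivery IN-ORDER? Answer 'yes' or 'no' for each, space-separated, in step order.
Step 0: SEND seq=100 -> in-order
Step 1: SEND seq=142 -> in-order
Step 3: SEND seq=2177 -> out-of-order
Step 4: SEND seq=2000 -> in-order
Step 5: SEND seq=2212 -> in-order
Step 6: SEND seq=174 -> in-order
Step 7: SEND seq=2266 -> in-order

Answer: yes yes no yes yes yes yes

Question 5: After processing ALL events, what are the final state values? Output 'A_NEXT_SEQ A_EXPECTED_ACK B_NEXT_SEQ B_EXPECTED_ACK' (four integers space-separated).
After event 0: A_seq=142 A_ack=2000 B_seq=2000 B_ack=142
After event 1: A_seq=174 A_ack=2000 B_seq=2000 B_ack=174
After event 2: A_seq=174 A_ack=2000 B_seq=2177 B_ack=174
After event 3: A_seq=174 A_ack=2000 B_seq=2212 B_ack=174
After event 4: A_seq=174 A_ack=2212 B_seq=2212 B_ack=174
After event 5: A_seq=174 A_ack=2266 B_seq=2266 B_ack=174
After event 6: A_seq=313 A_ack=2266 B_seq=2266 B_ack=313
After event 7: A_seq=313 A_ack=2284 B_seq=2284 B_ack=313

Answer: 313 2284 2284 313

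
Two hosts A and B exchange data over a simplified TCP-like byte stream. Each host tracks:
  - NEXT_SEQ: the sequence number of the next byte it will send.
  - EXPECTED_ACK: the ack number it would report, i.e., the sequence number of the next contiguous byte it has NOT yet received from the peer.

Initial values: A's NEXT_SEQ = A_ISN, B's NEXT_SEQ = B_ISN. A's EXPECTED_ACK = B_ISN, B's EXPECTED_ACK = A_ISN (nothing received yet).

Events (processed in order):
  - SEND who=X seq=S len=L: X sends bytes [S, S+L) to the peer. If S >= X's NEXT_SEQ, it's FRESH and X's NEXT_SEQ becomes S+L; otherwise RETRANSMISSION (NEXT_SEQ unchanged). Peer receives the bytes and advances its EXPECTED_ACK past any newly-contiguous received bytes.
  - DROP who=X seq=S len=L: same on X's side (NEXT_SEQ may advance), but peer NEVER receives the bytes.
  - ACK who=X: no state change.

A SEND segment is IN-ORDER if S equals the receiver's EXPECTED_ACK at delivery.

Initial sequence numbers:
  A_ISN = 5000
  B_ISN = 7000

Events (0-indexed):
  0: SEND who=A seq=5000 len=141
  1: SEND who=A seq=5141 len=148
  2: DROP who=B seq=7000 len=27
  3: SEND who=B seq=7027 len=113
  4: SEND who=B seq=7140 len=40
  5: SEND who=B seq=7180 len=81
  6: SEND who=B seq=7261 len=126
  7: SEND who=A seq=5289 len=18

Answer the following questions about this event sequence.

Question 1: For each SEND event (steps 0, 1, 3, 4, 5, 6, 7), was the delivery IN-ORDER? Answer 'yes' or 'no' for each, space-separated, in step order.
Answer: yes yes no no no no yes

Derivation:
Step 0: SEND seq=5000 -> in-order
Step 1: SEND seq=5141 -> in-order
Step 3: SEND seq=7027 -> out-of-order
Step 4: SEND seq=7140 -> out-of-order
Step 5: SEND seq=7180 -> out-of-order
Step 6: SEND seq=7261 -> out-of-order
Step 7: SEND seq=5289 -> in-order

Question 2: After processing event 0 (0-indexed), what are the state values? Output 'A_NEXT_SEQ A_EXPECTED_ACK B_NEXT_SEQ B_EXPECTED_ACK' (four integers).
After event 0: A_seq=5141 A_ack=7000 B_seq=7000 B_ack=5141

5141 7000 7000 5141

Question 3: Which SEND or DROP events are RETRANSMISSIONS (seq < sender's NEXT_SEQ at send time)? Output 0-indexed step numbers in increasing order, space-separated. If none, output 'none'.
Step 0: SEND seq=5000 -> fresh
Step 1: SEND seq=5141 -> fresh
Step 2: DROP seq=7000 -> fresh
Step 3: SEND seq=7027 -> fresh
Step 4: SEND seq=7140 -> fresh
Step 5: SEND seq=7180 -> fresh
Step 6: SEND seq=7261 -> fresh
Step 7: SEND seq=5289 -> fresh

Answer: none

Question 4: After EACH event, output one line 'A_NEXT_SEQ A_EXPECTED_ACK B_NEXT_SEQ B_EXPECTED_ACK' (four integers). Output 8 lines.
5141 7000 7000 5141
5289 7000 7000 5289
5289 7000 7027 5289
5289 7000 7140 5289
5289 7000 7180 5289
5289 7000 7261 5289
5289 7000 7387 5289
5307 7000 7387 5307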